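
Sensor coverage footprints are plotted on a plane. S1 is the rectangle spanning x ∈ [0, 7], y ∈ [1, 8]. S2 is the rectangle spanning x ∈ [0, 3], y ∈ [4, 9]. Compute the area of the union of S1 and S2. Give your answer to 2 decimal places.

52.00

By inclusion–exclusion:
Individual areas: |S1| = 49, |S2| = 15.
|S1∩S2|: x∈[0,3], y∈[4,8] → 3·4 = 12.
|S1 ∪ S2| = 64 − 12 = 52.00.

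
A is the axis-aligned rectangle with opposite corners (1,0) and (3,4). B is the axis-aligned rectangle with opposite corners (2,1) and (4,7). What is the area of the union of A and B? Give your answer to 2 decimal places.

17.00

By inclusion–exclusion:
Individual areas: |A| = 8, |B| = 12.
|A∩B|: x∈[2,3], y∈[1,4] → 1·3 = 3.
|A ∪ B| = 20 − 3 = 17.00.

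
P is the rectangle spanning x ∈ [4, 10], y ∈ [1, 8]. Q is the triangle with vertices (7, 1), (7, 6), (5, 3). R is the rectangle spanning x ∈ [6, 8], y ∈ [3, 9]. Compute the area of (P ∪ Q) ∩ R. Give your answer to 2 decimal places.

The region (P ∪ Q) ∩ R is the polygon with vertices (8,8), (8,3), (6,3), (6,8).
By the shoelace formula its area is 10.00.

10.00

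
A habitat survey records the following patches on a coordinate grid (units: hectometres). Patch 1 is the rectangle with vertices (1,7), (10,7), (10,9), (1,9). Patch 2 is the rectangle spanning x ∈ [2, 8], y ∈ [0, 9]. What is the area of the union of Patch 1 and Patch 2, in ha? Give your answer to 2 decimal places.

By inclusion–exclusion:
Individual areas: |Patch 1| = 18, |Patch 2| = 54.
|Patch 1∩Patch 2|: x∈[2,8], y∈[7,9] → 6·2 = 12.
|Patch 1 ∪ Patch 2| = 72 − 12 = 60.00.

60.00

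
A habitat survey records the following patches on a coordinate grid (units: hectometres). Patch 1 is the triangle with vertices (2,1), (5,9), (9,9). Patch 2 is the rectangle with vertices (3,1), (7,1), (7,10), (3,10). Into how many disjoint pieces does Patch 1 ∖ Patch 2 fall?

Patch 1 ∖ Patch 2 splits into 2 disjoint pieces (area 0.7619, area 2.2857).

2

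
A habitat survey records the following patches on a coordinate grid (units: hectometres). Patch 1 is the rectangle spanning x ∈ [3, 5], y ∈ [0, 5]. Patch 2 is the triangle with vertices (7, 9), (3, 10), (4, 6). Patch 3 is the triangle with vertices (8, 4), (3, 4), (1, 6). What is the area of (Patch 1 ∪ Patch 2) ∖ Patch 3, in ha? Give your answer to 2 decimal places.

|Patch 1 ∪ Patch 2| = 17.5.
|(Patch 1 ∪ Patch 2) ∩ Patch 3| = 1.9643.
|(Patch 1 ∪ Patch 2) ∖ Patch 3| = 17.5 − 1.9643 = 15.54.

15.54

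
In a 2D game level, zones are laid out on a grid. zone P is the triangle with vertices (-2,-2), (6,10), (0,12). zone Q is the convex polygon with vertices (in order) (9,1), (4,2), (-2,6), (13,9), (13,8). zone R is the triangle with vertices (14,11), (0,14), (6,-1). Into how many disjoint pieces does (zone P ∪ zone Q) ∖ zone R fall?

(zone P ∪ zone Q) ∖ zone R splits into 2 disjoint pieces (area 37.2477, area 9.7421).

2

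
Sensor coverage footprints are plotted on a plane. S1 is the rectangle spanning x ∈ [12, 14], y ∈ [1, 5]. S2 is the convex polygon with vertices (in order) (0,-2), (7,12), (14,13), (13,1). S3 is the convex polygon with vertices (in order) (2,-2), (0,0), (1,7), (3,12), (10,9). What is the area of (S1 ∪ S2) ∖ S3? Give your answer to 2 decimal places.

87.52

|S1 ∪ S2| = 125.3333.
|(S1 ∪ S2) ∩ S3| = 37.8106.
|(S1 ∪ S2) ∖ S3| = 125.3333 − 37.8106 = 87.52.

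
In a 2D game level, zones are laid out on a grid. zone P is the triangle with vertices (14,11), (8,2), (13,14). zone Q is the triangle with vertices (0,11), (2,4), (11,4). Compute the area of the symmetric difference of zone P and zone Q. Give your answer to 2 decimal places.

|zone P| = 13.5, |zone Q| = 31.5, |zone P∩zone Q| = 0.5601.
|zone P △ zone Q| = |zone P| + |zone Q| − 2·|zone P∩zone Q| = 13.5 + 31.5 − 1.1201 = 43.88.

43.88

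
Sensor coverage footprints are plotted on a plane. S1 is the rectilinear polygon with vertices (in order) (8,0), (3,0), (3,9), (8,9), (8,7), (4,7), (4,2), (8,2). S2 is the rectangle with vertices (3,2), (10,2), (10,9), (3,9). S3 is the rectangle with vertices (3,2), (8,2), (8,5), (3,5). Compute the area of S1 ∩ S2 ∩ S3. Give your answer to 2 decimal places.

3.00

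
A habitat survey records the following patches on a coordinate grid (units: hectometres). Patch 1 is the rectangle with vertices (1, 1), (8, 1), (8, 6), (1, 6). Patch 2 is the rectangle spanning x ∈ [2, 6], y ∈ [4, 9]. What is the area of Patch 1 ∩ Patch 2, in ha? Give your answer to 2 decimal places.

|Patch 1∩Patch 2|: x∈[2,6], y∈[4,6] → 4·2 = 8.

8.00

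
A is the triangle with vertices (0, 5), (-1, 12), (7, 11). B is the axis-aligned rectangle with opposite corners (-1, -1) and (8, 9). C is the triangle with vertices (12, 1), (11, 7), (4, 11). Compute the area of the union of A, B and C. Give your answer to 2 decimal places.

121.75

By inclusion–exclusion:
Individual areas: |A| = 27.5, |B| = 90, |C| = 19.
|A∩B| = 10.4762.
|A∩C| = 0.7453.
|B∩C| = 3.5286.
|A∩B∩C| = 0.
|A ∪ B ∪ C| = 136.5 − 14.75 + 0 = 121.75.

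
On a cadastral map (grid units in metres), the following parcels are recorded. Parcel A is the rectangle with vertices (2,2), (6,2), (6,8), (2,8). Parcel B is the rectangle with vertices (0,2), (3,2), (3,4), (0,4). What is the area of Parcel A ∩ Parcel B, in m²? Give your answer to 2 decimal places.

2.00

|Parcel A∩Parcel B|: x∈[2,3], y∈[2,4] → 1·2 = 2.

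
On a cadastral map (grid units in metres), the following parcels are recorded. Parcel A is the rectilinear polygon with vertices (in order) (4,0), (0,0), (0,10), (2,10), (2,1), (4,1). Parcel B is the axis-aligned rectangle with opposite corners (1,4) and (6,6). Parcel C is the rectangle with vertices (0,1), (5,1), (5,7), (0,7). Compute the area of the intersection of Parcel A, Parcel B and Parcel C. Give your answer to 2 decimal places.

2.00

The intersection is the polygon with vertices (1,4), (1,6), (2,6), (2,4).
By the shoelace formula its area is 2.00.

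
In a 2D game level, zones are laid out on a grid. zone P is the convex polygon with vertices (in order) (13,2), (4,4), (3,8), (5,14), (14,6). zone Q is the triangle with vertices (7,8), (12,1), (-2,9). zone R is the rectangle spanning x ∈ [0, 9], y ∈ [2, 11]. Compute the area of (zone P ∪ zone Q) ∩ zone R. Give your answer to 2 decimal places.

46.52

|zone P ∪ zone Q| = 82.7934.
|(zone P ∪ zone Q) ∩ zone R| = 46.52.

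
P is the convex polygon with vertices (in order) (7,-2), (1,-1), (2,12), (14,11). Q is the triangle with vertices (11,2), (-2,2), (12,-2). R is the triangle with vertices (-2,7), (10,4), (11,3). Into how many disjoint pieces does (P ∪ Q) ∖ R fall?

2

(P ∪ Q) ∖ R splits into 2 disjoint pieces (area 59.0641, area 70.1835).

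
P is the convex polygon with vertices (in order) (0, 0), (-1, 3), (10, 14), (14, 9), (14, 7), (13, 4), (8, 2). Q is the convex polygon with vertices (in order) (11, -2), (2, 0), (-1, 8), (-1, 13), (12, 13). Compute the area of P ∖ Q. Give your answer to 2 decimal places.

|P| = 109.5, |P∩Q| = 87.8094.
|P ∖ Q| = |P| − |P∩Q| = 109.5 − 87.8094 = 21.69.

21.69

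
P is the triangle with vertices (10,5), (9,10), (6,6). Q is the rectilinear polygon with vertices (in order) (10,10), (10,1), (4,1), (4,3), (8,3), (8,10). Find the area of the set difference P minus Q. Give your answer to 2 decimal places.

|P| = 9.5, |P∩Q| = 6.3333.
|P ∖ Q| = |P| − |P∩Q| = 9.5 − 6.3333 = 3.17.

3.17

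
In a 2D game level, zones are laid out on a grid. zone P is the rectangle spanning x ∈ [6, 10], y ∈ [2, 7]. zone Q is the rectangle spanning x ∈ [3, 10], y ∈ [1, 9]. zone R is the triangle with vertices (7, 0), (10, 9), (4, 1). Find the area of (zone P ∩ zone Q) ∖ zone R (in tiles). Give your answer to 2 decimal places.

|zone P ∩ zone Q| = 20.
|(zone P ∩ zone Q) ∩ zone R| = 8.3333.
|(zone P ∩ zone Q) ∖ zone R| = 20 − 8.3333 = 11.67.

11.67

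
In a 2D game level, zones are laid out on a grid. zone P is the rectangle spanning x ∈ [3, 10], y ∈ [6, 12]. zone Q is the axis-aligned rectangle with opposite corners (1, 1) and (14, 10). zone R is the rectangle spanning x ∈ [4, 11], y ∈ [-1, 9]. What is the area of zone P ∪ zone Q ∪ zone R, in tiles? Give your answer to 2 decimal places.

By inclusion–exclusion:
Individual areas: |zone P| = 42, |zone Q| = 117, |zone R| = 70.
|zone P∩zone Q|: x∈[3,10], y∈[6,10] → 7·4 = 28.
|zone P∩zone R|: x∈[4,10], y∈[6,9] → 6·3 = 18.
|zone Q∩zone R|: x∈[4,11], y∈[1,9] → 7·8 = 56.
|zone P∩zone Q∩zone R| = 18.
|zone P ∪ zone Q ∪ zone R| = 229 − 102 + 18 = 145.00.

145.00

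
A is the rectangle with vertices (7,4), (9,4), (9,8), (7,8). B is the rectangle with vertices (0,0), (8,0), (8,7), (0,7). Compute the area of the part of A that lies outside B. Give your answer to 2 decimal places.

|A∩B|: x∈[7,8], y∈[4,7] → 1·3 = 3.
|A| = 8.
|A ∖ B| = |A| − |A∩B| = 8 − 3 = 5.00.

5.00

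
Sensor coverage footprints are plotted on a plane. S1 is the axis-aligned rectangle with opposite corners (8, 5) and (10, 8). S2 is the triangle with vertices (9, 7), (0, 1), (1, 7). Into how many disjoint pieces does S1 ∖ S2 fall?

S1 ∖ S2 is a single connected region.

1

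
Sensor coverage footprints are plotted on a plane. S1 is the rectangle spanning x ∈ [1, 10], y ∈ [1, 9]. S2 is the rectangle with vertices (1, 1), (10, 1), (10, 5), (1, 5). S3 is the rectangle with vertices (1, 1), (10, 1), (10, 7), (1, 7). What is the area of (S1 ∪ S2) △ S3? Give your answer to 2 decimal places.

|S1 ∪ S2| = 72.
|(S1 ∪ S2) ∩ S3| = 54.
|(S1 ∪ S2) △ S3| = 72 + 54 − 108 = 18.00.

18.00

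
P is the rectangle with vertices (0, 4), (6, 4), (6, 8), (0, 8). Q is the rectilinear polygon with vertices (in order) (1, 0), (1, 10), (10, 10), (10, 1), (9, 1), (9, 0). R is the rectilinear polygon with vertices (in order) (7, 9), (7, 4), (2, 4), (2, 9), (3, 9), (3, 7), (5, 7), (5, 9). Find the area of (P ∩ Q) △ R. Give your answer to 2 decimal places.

|P ∩ Q| = 20.
|(P ∩ Q) ∩ R| = 14.
|(P ∩ Q) △ R| = 20 + 21 − 28 = 13.00.

13.00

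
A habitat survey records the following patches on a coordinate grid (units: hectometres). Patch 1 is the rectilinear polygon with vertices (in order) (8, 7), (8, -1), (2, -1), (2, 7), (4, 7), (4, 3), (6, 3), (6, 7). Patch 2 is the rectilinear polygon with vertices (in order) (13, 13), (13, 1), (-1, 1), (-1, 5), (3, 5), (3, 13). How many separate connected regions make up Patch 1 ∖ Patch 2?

2

Patch 1 ∖ Patch 2 splits into 2 disjoint pieces (area 12, area 2).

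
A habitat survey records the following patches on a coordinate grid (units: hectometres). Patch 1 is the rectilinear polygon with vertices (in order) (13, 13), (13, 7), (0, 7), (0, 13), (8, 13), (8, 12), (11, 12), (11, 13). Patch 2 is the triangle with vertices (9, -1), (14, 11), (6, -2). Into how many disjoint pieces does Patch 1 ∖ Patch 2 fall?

Patch 1 ∖ Patch 2 splits into 2 disjoint pieces (area 73.2644, area 0.5333).

2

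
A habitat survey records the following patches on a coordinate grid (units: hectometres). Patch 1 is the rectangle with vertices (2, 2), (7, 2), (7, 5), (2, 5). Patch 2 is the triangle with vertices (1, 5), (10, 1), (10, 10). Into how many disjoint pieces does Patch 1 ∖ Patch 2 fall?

1

Patch 1 ∖ Patch 2 is a single connected region.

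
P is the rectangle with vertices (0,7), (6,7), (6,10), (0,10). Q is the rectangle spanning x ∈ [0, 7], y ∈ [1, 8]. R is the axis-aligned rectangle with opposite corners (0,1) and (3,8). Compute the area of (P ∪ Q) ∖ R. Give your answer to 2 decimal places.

40.00

|P ∪ Q| = 61.
|(P ∪ Q) ∩ R| = 21.
|(P ∪ Q) ∖ R| = 61 − 21 = 40.00.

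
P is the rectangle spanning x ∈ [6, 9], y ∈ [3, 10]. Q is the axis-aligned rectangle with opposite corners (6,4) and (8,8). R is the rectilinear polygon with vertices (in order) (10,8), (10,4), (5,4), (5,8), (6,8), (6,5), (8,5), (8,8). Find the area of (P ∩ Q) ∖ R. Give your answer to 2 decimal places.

|P ∩ Q| = 8.
|(P ∩ Q) ∩ R| = 2.
|(P ∩ Q) ∖ R| = 8 − 2 = 6.00.

6.00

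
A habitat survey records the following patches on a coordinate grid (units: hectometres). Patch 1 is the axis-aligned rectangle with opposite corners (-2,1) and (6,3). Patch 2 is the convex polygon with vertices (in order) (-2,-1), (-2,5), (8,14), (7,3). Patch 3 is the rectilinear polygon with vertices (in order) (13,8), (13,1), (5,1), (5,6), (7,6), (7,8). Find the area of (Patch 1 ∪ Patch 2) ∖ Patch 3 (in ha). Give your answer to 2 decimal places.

|Patch 1 ∪ Patch 2| = 80.2222.
|(Patch 1 ∪ Patch 2) ∩ Patch 3| = 9.3586.
|(Patch 1 ∪ Patch 2) ∖ Patch 3| = 80.2222 − 9.3586 = 70.86.

70.86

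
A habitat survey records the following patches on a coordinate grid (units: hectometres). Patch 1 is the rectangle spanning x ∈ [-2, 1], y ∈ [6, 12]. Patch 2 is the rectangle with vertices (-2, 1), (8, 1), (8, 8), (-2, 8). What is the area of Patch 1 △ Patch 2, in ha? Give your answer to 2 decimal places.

76.00

|Patch 1∩Patch 2|: x∈[-2,1], y∈[6,8] → 3·2 = 6.
|Patch 1 △ Patch 2| = |Patch 1| + |Patch 2| − 2·|Patch 1∩Patch 2| = 18 + 70 − 12 = 76.00.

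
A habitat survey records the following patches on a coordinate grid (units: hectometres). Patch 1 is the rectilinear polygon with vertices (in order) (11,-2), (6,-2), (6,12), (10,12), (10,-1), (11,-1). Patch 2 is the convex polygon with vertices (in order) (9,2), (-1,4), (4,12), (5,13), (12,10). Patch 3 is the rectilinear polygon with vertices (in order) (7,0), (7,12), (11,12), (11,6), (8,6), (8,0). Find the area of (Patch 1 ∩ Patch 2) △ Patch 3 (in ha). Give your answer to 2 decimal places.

25.89

|Patch 1 ∩ Patch 2| = 36.2429.
|(Patch 1 ∩ Patch 2) ∩ Patch 3| = 20.1762.
|(Patch 1 ∩ Patch 2) △ Patch 3| = 36.2429 + 30 − 40.3524 = 25.89.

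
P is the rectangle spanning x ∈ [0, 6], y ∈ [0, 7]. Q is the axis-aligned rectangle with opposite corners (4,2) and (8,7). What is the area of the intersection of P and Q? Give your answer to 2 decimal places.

|P∩Q|: x∈[4,6], y∈[2,7] → 2·5 = 10.

10.00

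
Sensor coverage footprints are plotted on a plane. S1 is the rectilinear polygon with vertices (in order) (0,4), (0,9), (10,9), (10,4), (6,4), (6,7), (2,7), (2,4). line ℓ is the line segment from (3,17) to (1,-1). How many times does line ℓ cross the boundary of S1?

2

The segment meets the boundary at (1.556,4), (2.111,9).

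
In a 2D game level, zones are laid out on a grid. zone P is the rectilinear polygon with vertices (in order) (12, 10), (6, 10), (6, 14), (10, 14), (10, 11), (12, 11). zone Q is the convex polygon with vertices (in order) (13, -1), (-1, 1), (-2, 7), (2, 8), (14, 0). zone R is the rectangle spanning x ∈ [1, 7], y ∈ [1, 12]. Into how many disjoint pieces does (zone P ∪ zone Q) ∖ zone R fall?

2

(zone P ∪ zone Q) ∖ zone R splits into 2 disjoint pieces (area 16, area 40.9583).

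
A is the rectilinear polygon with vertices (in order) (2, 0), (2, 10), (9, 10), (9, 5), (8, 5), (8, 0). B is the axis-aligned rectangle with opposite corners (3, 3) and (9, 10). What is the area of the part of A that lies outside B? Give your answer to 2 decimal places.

|A| = 65, |A∩B| = 40.
|A ∖ B| = |A| − |A∩B| = 65 − 40 = 25.00.

25.00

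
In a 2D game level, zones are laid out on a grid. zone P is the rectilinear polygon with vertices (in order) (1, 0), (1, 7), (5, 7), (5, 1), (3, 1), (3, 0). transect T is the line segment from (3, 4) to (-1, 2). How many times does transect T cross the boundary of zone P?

The segment meets the boundary at (1,3).

1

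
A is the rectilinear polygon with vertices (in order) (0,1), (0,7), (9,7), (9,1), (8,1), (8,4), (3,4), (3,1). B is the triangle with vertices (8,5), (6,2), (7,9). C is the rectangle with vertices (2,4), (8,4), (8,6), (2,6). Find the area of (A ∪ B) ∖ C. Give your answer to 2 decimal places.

|A ∪ B| = 40.8333.
|(A ∪ B) ∩ C| = 12.
|(A ∪ B) ∖ C| = 40.8333 − 12 = 28.83.

28.83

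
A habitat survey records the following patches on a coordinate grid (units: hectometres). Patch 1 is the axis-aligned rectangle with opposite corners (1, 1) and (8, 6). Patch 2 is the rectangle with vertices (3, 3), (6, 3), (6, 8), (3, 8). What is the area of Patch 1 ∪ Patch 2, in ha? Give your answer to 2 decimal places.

41.00

By inclusion–exclusion:
Individual areas: |Patch 1| = 35, |Patch 2| = 15.
|Patch 1∩Patch 2|: x∈[3,6], y∈[3,6] → 3·3 = 9.
|Patch 1 ∪ Patch 2| = 50 − 9 = 41.00.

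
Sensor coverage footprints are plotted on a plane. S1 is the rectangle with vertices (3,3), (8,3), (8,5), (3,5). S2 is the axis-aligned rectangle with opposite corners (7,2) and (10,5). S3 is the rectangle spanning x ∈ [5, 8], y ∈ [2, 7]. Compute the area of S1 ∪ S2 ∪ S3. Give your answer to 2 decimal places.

By inclusion–exclusion:
Individual areas: |S1| = 10, |S2| = 9, |S3| = 15.
|S1∩S2|: x∈[7,8], y∈[3,5] → 1·2 = 2.
|S1∩S3|: x∈[5,8], y∈[3,5] → 3·2 = 6.
|S2∩S3|: x∈[7,8], y∈[2,5] → 1·3 = 3.
|S1∩S2∩S3| = 2.
|S1 ∪ S2 ∪ S3| = 34 − 11 + 2 = 25.00.

25.00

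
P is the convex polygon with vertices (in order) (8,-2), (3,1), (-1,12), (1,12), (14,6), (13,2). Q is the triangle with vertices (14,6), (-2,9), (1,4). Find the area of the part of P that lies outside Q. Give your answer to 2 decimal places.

|P| = 113.5, |P∩Q| = 28.5001.
|P ∖ Q| = |P| − |P∩Q| = 113.5 − 28.5001 = 85.00.

85.00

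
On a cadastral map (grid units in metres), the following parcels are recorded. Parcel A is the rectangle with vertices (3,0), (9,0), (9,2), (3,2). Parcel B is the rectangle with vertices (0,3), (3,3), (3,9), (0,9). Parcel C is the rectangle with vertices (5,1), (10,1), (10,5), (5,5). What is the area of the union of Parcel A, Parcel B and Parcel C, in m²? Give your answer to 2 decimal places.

By inclusion–exclusion:
Individual areas: |Parcel A| = 12, |Parcel B| = 18, |Parcel C| = 20.
|Parcel A∩Parcel B| = 0 (no overlap).
|Parcel A∩Parcel C|: x∈[5,9], y∈[1,2] → 4·1 = 4.
|Parcel B∩Parcel C| = 0 (no overlap).
|Parcel A∩Parcel B∩Parcel C| = 0.
|Parcel A ∪ Parcel B ∪ Parcel C| = 50 − 4 + 0 = 46.00.

46.00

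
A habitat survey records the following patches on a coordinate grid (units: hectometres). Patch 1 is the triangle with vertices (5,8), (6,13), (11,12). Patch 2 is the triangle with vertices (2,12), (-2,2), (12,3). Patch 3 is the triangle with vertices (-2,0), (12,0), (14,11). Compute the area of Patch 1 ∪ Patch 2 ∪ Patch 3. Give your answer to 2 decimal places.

By inclusion–exclusion:
Individual areas: |Patch 1| = 13, |Patch 2| = 68, |Patch 3| = 77.
|Patch 1∩Patch 2| = 0.3961.
|Patch 1∩Patch 3| = 0.
|Patch 2∩Patch 3| = 21.7976.
|Patch 1∩Patch 2∩Patch 3| = 0.
|Patch 1 ∪ Patch 2 ∪ Patch 3| = 158 − 22.1937 + 0 = 135.81.

135.81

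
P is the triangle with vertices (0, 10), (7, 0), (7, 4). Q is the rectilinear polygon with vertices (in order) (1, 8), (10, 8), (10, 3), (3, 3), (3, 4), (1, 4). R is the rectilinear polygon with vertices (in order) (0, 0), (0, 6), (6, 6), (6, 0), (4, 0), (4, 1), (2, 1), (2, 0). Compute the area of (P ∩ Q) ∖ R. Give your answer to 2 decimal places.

4.23

|P ∩ Q| = 9.9167.
|(P ∩ Q) ∩ R| = 5.6881.
|(P ∩ Q) ∖ R| = 9.9167 − 5.6881 = 4.23.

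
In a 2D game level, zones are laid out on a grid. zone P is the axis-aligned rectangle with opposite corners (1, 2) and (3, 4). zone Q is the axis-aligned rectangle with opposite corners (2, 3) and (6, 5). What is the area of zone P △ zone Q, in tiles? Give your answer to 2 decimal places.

|zone P∩zone Q|: x∈[2,3], y∈[3,4] → 1·1 = 1.
|zone P △ zone Q| = |zone P| + |zone Q| − 2·|zone P∩zone Q| = 4 + 8 − 2 = 10.00.

10.00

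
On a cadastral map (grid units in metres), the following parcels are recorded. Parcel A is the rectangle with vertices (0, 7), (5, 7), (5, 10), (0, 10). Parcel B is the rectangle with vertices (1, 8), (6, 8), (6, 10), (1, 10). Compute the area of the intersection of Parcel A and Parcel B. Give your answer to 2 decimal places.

8.00

|Parcel A∩Parcel B|: x∈[1,5], y∈[8,10] → 4·2 = 8.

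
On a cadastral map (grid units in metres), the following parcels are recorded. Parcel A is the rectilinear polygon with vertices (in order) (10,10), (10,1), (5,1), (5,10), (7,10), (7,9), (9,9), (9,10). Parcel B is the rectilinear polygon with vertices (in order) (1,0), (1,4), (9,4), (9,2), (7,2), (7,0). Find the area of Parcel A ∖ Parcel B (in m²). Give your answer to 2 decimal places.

33.00

|Parcel A| = 43, |Parcel A∩Parcel B| = 10.
|Parcel A ∖ Parcel B| = |Parcel A| − |Parcel A∩Parcel B| = 43 − 10 = 33.00.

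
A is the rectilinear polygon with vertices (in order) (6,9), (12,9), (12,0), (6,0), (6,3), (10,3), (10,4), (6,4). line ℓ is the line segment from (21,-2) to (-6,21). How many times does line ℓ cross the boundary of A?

The segment meets the boundary at (12,5.667), (8.087,9).

2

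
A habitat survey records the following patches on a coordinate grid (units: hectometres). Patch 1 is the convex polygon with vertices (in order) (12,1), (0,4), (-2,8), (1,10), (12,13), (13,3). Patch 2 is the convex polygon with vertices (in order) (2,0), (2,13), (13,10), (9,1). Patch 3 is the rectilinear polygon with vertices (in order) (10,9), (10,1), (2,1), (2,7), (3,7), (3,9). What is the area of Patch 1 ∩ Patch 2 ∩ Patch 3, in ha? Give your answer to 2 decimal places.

49.39

The intersection is the polygon with vertices (2,7), (3,7), (3,9), (10,9), (10,3.25), (9.3,1.675), (2,3.5).
By the shoelace formula its area is 49.39.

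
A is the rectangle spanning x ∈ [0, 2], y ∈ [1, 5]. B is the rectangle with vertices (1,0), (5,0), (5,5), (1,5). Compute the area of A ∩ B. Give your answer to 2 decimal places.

4.00

|A∩B|: x∈[1,2], y∈[1,5] → 1·4 = 4.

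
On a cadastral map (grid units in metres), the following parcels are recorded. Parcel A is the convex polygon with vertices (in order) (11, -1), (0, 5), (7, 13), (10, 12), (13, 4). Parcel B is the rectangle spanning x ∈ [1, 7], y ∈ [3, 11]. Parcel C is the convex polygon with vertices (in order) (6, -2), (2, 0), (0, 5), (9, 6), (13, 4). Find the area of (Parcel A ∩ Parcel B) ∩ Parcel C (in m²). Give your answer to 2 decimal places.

The region (Parcel A ∩ Parcel B) ∩ Parcel C is the polygon with vertices (1,5.111), (7,5.778), (7,3), (3.667,3), (1,4.455).
By the shoelace formula its area is 12.73.

12.73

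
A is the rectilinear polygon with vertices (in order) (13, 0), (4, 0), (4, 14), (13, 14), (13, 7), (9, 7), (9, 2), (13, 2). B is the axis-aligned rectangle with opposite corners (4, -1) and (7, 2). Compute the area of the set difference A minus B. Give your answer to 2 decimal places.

|A| = 106, |A∩B| = 6.
|A ∖ B| = |A| − |A∩B| = 106 − 6 = 100.00.

100.00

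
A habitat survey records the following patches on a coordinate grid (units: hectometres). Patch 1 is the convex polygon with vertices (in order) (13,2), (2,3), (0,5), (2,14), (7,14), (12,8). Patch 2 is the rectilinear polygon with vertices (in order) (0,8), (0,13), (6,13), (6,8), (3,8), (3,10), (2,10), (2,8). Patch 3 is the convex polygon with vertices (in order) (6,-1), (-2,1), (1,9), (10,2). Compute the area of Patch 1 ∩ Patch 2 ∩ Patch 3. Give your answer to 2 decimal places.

0.79

The intersection is the polygon with vertices (2,8), (0.667,8), (0.727,8.273), (1,9), (2,8.222).
By the shoelace formula its area is 0.79.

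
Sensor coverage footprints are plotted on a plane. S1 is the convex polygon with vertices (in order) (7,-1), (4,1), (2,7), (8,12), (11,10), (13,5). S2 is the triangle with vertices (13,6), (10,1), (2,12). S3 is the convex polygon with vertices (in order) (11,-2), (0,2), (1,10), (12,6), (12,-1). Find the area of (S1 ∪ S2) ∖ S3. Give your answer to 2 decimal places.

|S1 ∪ S2| = 89.5019.
|(S1 ∪ S2) ∩ S3| = 60.3223.
|(S1 ∪ S2) ∖ S3| = 89.5019 − 60.3223 = 29.18.

29.18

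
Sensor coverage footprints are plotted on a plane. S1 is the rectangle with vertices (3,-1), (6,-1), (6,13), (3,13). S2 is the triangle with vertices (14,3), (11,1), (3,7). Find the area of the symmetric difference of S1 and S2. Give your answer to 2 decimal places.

|S1| = 42, |S2| = 17, |S1∩S2| = 1.7386.
|S1 △ S2| = |S1| + |S2| − 2·|S1∩S2| = 42 + 17 − 3.4773 = 55.52.

55.52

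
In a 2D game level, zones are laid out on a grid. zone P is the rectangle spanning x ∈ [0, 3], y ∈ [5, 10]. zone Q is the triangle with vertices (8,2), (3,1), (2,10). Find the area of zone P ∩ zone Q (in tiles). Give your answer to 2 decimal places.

The intersection is the polygon with vertices (3,5), (2.556,5), (2,10), (3,8.667).
By the shoelace formula its area is 2.94.

2.94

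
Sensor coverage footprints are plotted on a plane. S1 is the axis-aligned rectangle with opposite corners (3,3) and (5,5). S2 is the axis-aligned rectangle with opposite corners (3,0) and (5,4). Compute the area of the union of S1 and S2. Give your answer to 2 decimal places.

By inclusion–exclusion:
Individual areas: |S1| = 4, |S2| = 8.
|S1∩S2|: x∈[3,5], y∈[3,4] → 2·1 = 2.
|S1 ∪ S2| = 12 − 2 = 10.00.

10.00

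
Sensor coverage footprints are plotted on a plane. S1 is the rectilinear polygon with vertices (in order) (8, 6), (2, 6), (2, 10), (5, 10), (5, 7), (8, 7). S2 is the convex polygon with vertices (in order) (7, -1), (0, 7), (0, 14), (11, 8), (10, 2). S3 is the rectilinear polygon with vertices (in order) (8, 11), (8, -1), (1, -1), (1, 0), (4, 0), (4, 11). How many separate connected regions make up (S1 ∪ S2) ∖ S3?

2

(S1 ∪ S2) ∖ S3 splits into 2 disjoint pieces (area 33.3929, area 19.4545).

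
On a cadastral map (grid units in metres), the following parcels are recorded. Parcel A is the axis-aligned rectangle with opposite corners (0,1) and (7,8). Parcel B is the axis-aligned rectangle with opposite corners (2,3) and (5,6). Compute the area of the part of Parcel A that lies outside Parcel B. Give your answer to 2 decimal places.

40.00

|Parcel A∩Parcel B|: x∈[2,5], y∈[3,6] → 3·3 = 9.
|Parcel A| = 49.
|Parcel A ∖ Parcel B| = |Parcel A| − |Parcel A∩Parcel B| = 49 − 9 = 40.00.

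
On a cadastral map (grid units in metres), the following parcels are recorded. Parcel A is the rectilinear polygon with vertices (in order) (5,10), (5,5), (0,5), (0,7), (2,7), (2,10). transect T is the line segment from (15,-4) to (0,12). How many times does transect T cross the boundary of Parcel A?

2

The segment meets the boundary at (2,9.867), (5,6.667).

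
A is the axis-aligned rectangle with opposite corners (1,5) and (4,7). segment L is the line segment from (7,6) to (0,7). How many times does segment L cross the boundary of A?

2

The segment meets the boundary at (1,6.857), (4,6.429).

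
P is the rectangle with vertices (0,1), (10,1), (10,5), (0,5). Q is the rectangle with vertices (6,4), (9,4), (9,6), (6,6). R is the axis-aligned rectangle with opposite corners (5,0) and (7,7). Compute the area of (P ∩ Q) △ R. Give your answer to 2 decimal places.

15.00

|P ∩ Q| = 3.
|(P ∩ Q) ∩ R| = 1.
|(P ∩ Q) △ R| = 3 + 14 − 2 = 15.00.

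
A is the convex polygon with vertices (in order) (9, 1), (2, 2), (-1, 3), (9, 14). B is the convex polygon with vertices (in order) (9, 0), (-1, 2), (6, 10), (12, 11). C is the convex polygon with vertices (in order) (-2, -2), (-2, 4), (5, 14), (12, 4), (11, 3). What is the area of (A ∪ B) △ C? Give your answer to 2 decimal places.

66.56

|A ∪ B| = 90.4113.
|(A ∪ B) ∩ C| = 69.9273.
|(A ∪ B) △ C| = 90.4113 + 116 − 139.8545 = 66.56.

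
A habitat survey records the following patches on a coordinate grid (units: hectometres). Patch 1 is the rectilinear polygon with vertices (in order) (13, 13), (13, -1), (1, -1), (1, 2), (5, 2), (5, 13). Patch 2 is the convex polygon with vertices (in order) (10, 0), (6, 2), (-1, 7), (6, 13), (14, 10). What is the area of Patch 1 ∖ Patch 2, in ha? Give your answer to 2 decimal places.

|Patch 1| = 124, |Patch 1∩Patch 2| = 76.7768.
|Patch 1 ∖ Patch 2| = |Patch 1| − |Patch 1∩Patch 2| = 124 − 76.7768 = 47.22.

47.22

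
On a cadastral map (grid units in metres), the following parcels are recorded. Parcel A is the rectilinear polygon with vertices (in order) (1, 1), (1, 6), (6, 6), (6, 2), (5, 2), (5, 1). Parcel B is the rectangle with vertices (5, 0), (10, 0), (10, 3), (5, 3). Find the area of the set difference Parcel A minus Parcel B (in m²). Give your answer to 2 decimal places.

|Parcel A| = 24, |Parcel A∩Parcel B| = 1.
|Parcel A ∖ Parcel B| = |Parcel A| − |Parcel A∩Parcel B| = 24 − 1 = 23.00.

23.00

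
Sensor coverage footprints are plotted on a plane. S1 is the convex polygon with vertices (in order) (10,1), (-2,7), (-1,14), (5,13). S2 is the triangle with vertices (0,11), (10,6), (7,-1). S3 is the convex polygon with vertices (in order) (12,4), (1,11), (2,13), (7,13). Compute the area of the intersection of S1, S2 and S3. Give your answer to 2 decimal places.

0.54

The intersection is the polygon with vertices (7.368,7.316), (7.577,6.814), (4.667,8.667).
By the shoelace formula its area is 0.54.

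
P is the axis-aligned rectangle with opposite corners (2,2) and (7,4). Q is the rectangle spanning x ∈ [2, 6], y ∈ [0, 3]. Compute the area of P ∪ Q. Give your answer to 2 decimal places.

18.00

By inclusion–exclusion:
Individual areas: |P| = 10, |Q| = 12.
|P∩Q|: x∈[2,6], y∈[2,3] → 4·1 = 4.
|P ∪ Q| = 22 − 4 = 18.00.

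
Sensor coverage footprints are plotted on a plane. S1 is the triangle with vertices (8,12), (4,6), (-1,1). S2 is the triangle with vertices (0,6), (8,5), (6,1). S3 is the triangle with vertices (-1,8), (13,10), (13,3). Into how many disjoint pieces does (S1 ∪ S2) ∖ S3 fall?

(S1 ∪ S2) ∖ S3 splits into 2 disjoint pieces (area 18.5241, area 0.6985).

2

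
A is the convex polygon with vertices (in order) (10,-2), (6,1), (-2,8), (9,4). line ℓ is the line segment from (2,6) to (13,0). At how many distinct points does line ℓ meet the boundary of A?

1

The segment meets the boundary at (9.333,2).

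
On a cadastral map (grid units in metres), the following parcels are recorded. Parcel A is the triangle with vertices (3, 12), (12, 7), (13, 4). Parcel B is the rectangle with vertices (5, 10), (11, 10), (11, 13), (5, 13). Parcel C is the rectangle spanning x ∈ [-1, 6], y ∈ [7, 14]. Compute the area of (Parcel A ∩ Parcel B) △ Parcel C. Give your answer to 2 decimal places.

|Parcel A ∩ Parcel B| = 0.6111.
|(Parcel A ∩ Parcel B) ∩ Parcel C| = 0.5111.
|(Parcel A ∩ Parcel B) △ Parcel C| = 0.6111 + 49 − 1.0222 = 48.59.

48.59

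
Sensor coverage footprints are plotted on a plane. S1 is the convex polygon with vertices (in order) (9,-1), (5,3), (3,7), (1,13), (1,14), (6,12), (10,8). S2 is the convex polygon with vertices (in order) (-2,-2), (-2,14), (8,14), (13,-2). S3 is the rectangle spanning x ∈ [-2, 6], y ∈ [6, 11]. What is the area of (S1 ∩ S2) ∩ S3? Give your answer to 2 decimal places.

17.42

The region (S1 ∩ S2) ∩ S3 is the polygon with vertices (3,7), (1.667,11), (6,11), (6,6), (3.5,6).
By the shoelace formula its area is 17.42.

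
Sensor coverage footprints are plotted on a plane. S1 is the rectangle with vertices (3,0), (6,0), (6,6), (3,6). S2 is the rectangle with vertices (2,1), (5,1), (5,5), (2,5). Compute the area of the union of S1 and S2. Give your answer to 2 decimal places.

22.00

By inclusion–exclusion:
Individual areas: |S1| = 18, |S2| = 12.
|S1∩S2|: x∈[3,5], y∈[1,5] → 2·4 = 8.
|S1 ∪ S2| = 30 − 8 = 22.00.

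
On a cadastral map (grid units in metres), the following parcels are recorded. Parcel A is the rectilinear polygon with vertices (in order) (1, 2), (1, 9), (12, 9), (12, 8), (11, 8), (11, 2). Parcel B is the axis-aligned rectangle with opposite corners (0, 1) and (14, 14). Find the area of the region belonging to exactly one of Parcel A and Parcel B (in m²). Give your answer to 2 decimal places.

111.00

|Parcel A| = 71, |Parcel B| = 182, |Parcel A∩Parcel B| = 71.
|Parcel A △ Parcel B| = |Parcel A| + |Parcel B| − 2·|Parcel A∩Parcel B| = 71 + 182 − 142 = 111.00.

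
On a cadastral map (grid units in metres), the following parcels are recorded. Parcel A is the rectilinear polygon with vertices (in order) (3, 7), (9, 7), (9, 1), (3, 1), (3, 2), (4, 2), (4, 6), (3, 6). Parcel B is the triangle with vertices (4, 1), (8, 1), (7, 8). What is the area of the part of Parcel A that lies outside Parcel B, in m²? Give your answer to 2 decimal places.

|Parcel A| = 32, |Parcel A∩Parcel B| = 13.7143.
|Parcel A ∖ Parcel B| = |Parcel A| − |Parcel A∩Parcel B| = 32 − 13.7143 = 18.29.

18.29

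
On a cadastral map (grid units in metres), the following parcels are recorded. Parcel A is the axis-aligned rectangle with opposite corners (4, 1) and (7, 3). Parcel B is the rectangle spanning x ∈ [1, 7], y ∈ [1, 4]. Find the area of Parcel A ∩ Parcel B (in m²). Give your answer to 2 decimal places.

6.00

|Parcel A∩Parcel B|: x∈[4,7], y∈[1,3] → 3·2 = 6.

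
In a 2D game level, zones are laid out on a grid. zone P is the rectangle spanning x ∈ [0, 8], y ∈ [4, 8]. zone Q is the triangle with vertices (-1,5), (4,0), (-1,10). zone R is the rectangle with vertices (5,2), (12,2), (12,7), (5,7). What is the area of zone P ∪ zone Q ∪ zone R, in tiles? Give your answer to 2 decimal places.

66.50

By inclusion–exclusion:
Individual areas: |zone P| = 32, |zone Q| = 12.5, |zone R| = 35.
|zone P∩zone Q| = 4.
|zone P∩zone R|: x∈[5,8], y∈[4,7] → 3·3 = 9.
|zone Q∩zone R| = 0.
|zone P∩zone Q∩zone R| = 0.
|zone P ∪ zone Q ∪ zone R| = 79.5 − 13 + 0 = 66.50.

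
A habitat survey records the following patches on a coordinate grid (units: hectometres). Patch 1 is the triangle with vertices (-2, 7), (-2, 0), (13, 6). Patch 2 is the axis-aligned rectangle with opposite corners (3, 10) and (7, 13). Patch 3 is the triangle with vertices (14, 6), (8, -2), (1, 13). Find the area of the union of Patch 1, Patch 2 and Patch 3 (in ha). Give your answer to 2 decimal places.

118.59

By inclusion–exclusion:
Individual areas: |Patch 1| = 52.5, |Patch 2| = 12, |Patch 3| = 73.
|Patch 1∩Patch 2| = 0.
|Patch 1∩Patch 3| = 15.4787.
|Patch 2∩Patch 3| = 3.4341.
|Patch 1∩Patch 2∩Patch 3| = 0.
|Patch 1 ∪ Patch 2 ∪ Patch 3| = 137.5 − 18.9128 + 0 = 118.59.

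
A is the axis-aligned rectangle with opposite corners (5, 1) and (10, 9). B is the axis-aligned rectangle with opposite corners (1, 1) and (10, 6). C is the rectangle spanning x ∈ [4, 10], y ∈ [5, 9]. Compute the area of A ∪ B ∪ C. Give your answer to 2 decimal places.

By inclusion–exclusion:
Individual areas: |A| = 40, |B| = 45, |C| = 24.
|A∩B|: x∈[5,10], y∈[1,6] → 5·5 = 25.
|A∩C|: x∈[5,10], y∈[5,9] → 5·4 = 20.
|B∩C|: x∈[4,10], y∈[5,6] → 6·1 = 6.
|A∩B∩C| = 5.
|A ∪ B ∪ C| = 109 − 51 + 5 = 63.00.

63.00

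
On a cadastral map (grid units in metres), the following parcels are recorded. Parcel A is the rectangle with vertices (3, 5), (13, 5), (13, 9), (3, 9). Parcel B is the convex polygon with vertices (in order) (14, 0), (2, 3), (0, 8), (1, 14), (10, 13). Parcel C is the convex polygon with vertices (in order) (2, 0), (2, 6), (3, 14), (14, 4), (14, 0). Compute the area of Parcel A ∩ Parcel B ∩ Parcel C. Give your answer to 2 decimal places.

The intersection is the polygon with vertices (3,9), (8.5,9), (12.291,5.553), (12.461,5), (3,5).
By the shoelace formula its area is 30.68.

30.68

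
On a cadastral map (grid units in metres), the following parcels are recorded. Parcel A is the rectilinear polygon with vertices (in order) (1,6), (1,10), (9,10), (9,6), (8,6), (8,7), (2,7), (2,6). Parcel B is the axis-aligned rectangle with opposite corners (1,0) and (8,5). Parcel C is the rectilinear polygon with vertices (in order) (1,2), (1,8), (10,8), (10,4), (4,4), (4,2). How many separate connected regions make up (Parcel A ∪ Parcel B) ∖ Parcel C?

(Parcel A ∪ Parcel B) ∖ Parcel C splits into 2 disjoint pieces (area 16, area 22).

2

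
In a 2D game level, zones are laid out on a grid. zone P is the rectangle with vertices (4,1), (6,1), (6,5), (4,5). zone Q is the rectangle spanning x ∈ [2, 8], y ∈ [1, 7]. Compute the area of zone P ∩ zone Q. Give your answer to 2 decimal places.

|zone P∩zone Q|: x∈[4,6], y∈[1,5] → 2·4 = 8.

8.00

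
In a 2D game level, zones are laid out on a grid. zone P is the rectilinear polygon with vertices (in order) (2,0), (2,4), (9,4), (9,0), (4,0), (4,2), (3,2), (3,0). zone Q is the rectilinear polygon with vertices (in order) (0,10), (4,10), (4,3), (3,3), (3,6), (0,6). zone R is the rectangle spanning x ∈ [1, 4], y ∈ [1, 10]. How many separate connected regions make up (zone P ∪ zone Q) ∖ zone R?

(zone P ∪ zone Q) ∖ zone R splits into 3 disjoint pieces (area 4, area 20, area 1).

3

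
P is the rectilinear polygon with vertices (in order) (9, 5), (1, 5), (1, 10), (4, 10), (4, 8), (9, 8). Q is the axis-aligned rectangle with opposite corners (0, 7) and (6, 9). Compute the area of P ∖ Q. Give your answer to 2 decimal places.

|P| = 30, |P∩Q| = 8.
|P ∖ Q| = |P| − |P∩Q| = 30 − 8 = 22.00.

22.00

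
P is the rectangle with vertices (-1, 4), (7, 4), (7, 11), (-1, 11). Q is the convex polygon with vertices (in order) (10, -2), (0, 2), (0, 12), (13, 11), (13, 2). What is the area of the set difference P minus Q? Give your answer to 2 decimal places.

|P| = 56, |P∩Q| = 49.
|P ∖ Q| = |P| − |P∩Q| = 56 − 49 = 7.00.

7.00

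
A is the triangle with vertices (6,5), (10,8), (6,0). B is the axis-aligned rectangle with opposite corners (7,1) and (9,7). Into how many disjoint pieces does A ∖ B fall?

2

A ∖ B splits into 2 disjoint pieces (area 4.375, area 0.6667).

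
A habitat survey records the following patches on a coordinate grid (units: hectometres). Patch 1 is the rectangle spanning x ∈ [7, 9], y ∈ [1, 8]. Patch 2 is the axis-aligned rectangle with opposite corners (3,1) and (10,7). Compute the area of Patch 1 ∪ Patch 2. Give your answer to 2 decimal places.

44.00

By inclusion–exclusion:
Individual areas: |Patch 1| = 14, |Patch 2| = 42.
|Patch 1∩Patch 2|: x∈[7,9], y∈[1,7] → 2·6 = 12.
|Patch 1 ∪ Patch 2| = 56 − 12 = 44.00.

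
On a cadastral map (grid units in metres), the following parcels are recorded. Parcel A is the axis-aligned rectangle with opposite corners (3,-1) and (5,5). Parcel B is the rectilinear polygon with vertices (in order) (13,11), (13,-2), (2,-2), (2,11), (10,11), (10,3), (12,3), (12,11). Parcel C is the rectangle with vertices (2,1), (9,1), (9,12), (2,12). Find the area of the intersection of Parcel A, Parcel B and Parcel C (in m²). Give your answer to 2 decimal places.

8.00

The intersection is the polygon with vertices (3,5), (5,5), (5,1), (3,1).
By the shoelace formula its area is 8.00.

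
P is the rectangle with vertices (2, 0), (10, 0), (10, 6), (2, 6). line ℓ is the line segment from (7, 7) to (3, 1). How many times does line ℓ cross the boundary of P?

The segment meets the boundary at (6.333,6).

1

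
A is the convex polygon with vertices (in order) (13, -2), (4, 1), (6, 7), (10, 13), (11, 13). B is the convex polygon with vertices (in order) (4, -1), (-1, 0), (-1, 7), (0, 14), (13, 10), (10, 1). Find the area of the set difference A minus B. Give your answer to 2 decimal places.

20.96

|A| = 76.5, |A∩B| = 55.5379.
|A ∖ B| = |A| − |A∩B| = 76.5 − 55.5379 = 20.96.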